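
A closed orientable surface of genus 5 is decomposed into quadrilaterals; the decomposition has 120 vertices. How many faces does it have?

128

χ = 2 − 2·5 = -8, and every face is a square so 4F = 2E.
V − E + F = -8 with E = 4F/2 gives 120 − (4/2 − 1)·F = -8, so F = 128 and E = 256.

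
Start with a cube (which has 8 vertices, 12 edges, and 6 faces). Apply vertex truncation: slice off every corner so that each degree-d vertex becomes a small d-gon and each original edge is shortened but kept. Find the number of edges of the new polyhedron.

36

Truncation replaces each original edge-end by a new vertex, so V′ = 2E = 24.
Each original edge survives, and each old vertex of degree d contributes d new edges; summing degrees gives Σd = 2E, so E′ = E + 2E = 3E = 36.
Each original face survives and each original vertex becomes one new face: F′ = F + V = 14.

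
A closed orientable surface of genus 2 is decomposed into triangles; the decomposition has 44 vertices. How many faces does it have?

92

χ = 2 − 2·2 = -2, and every face is a triangle so 3F = 2E.
V − E + F = -2 with E = 3F/2 gives 44 − (3/2 − 1)·F = -2, so F = 92 and E = 138.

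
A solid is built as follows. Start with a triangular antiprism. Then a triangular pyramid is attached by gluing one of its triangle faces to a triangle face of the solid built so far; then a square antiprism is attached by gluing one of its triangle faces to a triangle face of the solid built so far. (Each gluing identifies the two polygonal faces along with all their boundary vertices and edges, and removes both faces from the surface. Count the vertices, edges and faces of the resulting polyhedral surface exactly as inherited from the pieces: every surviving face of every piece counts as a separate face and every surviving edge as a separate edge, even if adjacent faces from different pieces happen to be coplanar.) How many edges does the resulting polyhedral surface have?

28

A triangular antiprism: V=6, E=12, F=8.
Attach a triangular pyramid (V=4, E=6, F=4) along a 3-gon: merge 3 vertices and 3 edges, delete both glued faces → V=7, E=15, F=10.
Attach a square antiprism (V=8, E=16, F=10) along a 3-gon: merge 3 vertices and 3 edges, delete both glued faces → V=12, E=28, F=18.
Check: V − E + F = 12 − 28 + 18 = 2.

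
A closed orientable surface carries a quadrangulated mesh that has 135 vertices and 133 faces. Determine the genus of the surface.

Every face is a square, so 2E = 4·133 = 532, giving E = 266.
χ = V − E + F = 135 − 266 + 133 = 2.
For a closed orientable surface χ = 2 − 2g, so g = (2 − (2))/2 = 0.

0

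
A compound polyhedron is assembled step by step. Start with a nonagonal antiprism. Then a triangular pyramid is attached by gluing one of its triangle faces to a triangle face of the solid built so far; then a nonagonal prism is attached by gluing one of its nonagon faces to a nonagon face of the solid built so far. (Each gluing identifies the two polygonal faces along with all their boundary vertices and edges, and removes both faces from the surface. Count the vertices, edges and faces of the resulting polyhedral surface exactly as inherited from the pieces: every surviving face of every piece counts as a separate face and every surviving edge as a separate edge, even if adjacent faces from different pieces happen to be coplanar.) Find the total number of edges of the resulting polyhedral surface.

A nonagonal antiprism: V=18, E=36, F=20.
Attach a triangular pyramid (V=4, E=6, F=4) along a 3-gon: merge 3 vertices and 3 edges, delete both glued faces → V=19, E=39, F=22.
Attach a nonagonal prism (V=18, E=27, F=11) along a 9-gon: merge 9 vertices and 9 edges, delete both glued faces → V=28, E=57, F=31.
Check: V − E + F = 28 − 57 + 31 = 2.

57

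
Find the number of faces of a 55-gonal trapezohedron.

110

The n-trapezohedron (dual of the n-antiprism) has V = 2·55 + 2 = 112, E = 4·55 = 220, F = 2·55 = 110.
Check: V − E + F = 112 − 220 + 110 = 2.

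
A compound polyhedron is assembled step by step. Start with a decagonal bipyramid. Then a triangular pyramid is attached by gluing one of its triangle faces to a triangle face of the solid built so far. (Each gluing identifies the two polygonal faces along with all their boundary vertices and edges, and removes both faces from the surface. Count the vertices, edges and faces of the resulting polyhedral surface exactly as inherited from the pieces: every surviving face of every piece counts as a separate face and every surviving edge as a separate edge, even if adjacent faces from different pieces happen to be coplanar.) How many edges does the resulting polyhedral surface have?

33

A decagonal bipyramid: V=12, E=30, F=20.
Attach a triangular pyramid (V=4, E=6, F=4) along a 3-gon: merge 3 vertices and 3 edges, delete both glued faces → V=13, E=33, F=22.
Check: V − E + F = 13 − 33 + 22 = 2.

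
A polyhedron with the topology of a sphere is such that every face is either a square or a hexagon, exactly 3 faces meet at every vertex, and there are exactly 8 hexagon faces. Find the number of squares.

6

Let x be the number of squares; then F = 8 + x.
Edge–face incidences: 2E = 6·8 + 4·x = 48 + 4x.
Every vertex has degree 3, so 3V = 2E.
Euler: V − E + F = 2 ⇒ (2E)/3 − E + (8 + x) = 2.
Multiply by 6: 2·(2E) − 3·(2E) + 6·(8 + x) = 12, i.e. 48 + 6x − (48 + 4x) = 12.
Collecting terms: 2x = 12, so x = 6.
Then 2E = 48 + 4·6 = 72, so E = 36, V = 2E/3 = 24, F = 8 + 6 = 14.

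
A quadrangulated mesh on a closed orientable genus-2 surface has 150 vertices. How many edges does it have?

304

χ = 2 − 2·2 = -2, and every face is a square so 4F = 2E.
V − E + F = -2 with E = 4F/2 gives 150 − (4/2 − 1)·F = -2, so F = 152 and E = 304.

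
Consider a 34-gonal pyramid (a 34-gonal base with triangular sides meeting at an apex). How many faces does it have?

35

A pyramid on an n-gon base has one n-gon and n triangles: V = 34 + 1 = 35, E = 2·34 = 68, F = 34 + 1 = 35.
Check: V − E + F = 35 − 68 + 35 = 2.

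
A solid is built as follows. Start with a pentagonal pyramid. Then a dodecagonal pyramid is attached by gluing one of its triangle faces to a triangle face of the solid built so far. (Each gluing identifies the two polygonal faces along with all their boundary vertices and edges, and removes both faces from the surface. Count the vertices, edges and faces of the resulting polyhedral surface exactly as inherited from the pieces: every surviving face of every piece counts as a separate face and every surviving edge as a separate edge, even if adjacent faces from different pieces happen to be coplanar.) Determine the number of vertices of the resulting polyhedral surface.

16

A pentagonal pyramid: V=6, E=10, F=6.
Attach a dodecagonal pyramid (V=13, E=24, F=13) along a 3-gon: merge 3 vertices and 3 edges, delete both glued faces → V=16, E=31, F=17.
Check: V − E + F = 16 − 31 + 17 = 2.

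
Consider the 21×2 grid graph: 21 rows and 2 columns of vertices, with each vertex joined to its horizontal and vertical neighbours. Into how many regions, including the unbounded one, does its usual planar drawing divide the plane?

The grid has V = 21·2 = 42 vertices and E = 21·1 + 2·20 = 61 edges.
F = 2 − V + E = 2 − 42 + 61 = 21.

21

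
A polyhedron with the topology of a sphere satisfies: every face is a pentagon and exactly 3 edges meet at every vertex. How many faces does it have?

Each face has 5 edges and each edge borders two faces, so 2E = 5F.
Each vertex has degree 3, so 3V = 2E and hence V = 5F/3.
Euler: V − E + F = 2 ⇒ (5F/3) − (5F/2) + F = 2.
Multiply by 6: (10 − 15 + 6)F = 12, i.e. 1F = 12.
So F = 12, E = 5·12/2 = 30, V = 5·12/3 = 20.

12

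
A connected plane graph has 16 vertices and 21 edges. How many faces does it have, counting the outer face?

7

Euler's formula for a connected plane graph: V − E + F = 2, so F = 2 − 16 + 21 = 7.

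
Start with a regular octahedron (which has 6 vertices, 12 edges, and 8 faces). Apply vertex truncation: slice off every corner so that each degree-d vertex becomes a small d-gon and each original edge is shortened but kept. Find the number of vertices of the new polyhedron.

24

Truncation replaces each original edge-end by a new vertex, so V′ = 2E = 24.
Each original edge survives, and each old vertex of degree d contributes d new edges; summing degrees gives Σd = 2E, so E′ = E + 2E = 3E = 36.
Each original face survives and each original vertex becomes one new face: F′ = F + V = 14.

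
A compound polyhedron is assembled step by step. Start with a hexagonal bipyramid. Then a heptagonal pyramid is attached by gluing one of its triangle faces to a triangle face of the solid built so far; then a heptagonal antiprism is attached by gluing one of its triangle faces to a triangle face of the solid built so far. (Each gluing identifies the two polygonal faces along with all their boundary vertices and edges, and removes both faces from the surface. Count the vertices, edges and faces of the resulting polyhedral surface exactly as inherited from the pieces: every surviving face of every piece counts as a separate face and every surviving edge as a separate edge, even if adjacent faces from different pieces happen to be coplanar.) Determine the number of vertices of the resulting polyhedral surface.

24

A hexagonal bipyramid: V=8, E=18, F=12.
Attach a heptagonal pyramid (V=8, E=14, F=8) along a 3-gon: merge 3 vertices and 3 edges, delete both glued faces → V=13, E=29, F=18.
Attach a heptagonal antiprism (V=14, E=28, F=16) along a 3-gon: merge 3 vertices and 3 edges, delete both glued faces → V=24, E=54, F=32.
Check: V − E + F = 24 − 54 + 32 = 2.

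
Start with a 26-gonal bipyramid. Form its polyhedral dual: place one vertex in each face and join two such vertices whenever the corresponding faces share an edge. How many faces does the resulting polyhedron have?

The base solid has V = 28, E = 78, F = 52.
The dual swaps V and F and preserves E: V′ = F = 52, E′ = E = 78, F′ = V = 28.

28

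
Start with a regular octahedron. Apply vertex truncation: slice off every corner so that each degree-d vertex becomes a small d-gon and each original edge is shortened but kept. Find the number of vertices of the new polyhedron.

24

The base solid has V = 6, E = 12, F = 8.
Truncation replaces each original edge-end by a new vertex, so V′ = 2E = 24.
Each original edge survives, and each old vertex of degree d contributes d new edges; summing degrees gives Σd = 2E, so E′ = E + 2E = 3E = 36.
Each original face survives and each original vertex becomes one new face: F′ = F + V = 14.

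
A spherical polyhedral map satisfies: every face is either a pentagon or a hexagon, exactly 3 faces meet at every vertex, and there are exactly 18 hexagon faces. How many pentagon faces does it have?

12

Let x be the number of pentagons; then F = 18 + x.
Edge–face incidences: 2E = 6·18 + 5·x = 108 + 5x.
Every vertex has degree 3, so 3V = 2E.
Euler: V − E + F = 2 ⇒ (2E)/3 − E + (18 + x) = 2.
Multiply by 6: 2·(2E) − 3·(2E) + 6·(18 + x) = 12, i.e. 108 + 6x − (108 + 5x) = 12.
Collecting terms: x = 12.
Then 2E = 108 + 5·12 = 168, so E = 84, V = 2E/3 = 56, F = 18 + 12 = 30.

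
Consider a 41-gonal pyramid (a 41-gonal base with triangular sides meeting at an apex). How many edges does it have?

A pyramid on an n-gon base has one n-gon and n triangles: V = 41 + 1 = 42, E = 2·41 = 82, F = 41 + 1 = 42.
Check: V − E + F = 42 − 82 + 42 = 2.

82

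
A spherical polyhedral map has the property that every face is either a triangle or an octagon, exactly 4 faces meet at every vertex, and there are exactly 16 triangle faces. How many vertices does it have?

Let x be the number of octagons; then F = 16 + x.
Edge–face incidences: 2E = 3·16 + 8·x = 48 + 8x.
Every vertex has degree 4, so 4V = 2E.
Euler: V − E + F = 2 ⇒ (2E)/4 − E + (16 + x) = 2.
Multiply by 8: 2·(2E) − 4·(2E) + 8·(16 + x) = 16, i.e. 128 + 8x − 2·(48 + 8x) = 16.
Collecting terms: −8x + 32 = 16, so −8x = −16, so x = 2.
Then 2E = 48 + 8·2 = 64, so E = 32, V = 2E/4 = 16, F = 16 + 2 = 18.

16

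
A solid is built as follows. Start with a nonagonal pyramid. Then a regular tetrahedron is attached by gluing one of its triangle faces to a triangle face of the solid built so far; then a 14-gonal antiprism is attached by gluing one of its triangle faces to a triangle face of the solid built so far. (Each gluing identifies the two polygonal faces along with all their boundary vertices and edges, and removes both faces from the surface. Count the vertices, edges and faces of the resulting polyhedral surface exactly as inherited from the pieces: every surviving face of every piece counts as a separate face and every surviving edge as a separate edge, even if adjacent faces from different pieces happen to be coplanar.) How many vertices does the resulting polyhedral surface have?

36

A nonagonal pyramid: V=10, E=18, F=10.
Attach a regular tetrahedron (V=4, E=6, F=4) along a 3-gon: merge 3 vertices and 3 edges, delete both glued faces → V=11, E=21, F=12.
Attach a 14-gonal antiprism (V=28, E=56, F=30) along a 3-gon: merge 3 vertices and 3 edges, delete both glued faces → V=36, E=74, F=40.
Check: V − E + F = 36 − 74 + 40 = 2.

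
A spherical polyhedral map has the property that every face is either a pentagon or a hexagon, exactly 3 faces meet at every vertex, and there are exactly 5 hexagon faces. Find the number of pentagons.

12

Let x be the number of pentagons; then F = 5 + x.
Edge–face incidences: 2E = 6·5 + 5·x = 30 + 5x.
Every vertex has degree 3, so 3V = 2E.
Euler: V − E + F = 2 ⇒ (2E)/3 − E + (5 + x) = 2.
Multiply by 6: 2·(2E) − 3·(2E) + 6·(5 + x) = 12, i.e. 30 + 6x − (30 + 5x) = 12.
Collecting terms: x = 12.
Then 2E = 30 + 5·12 = 90, so E = 45, V = 2E/3 = 30, F = 5 + 12 = 17.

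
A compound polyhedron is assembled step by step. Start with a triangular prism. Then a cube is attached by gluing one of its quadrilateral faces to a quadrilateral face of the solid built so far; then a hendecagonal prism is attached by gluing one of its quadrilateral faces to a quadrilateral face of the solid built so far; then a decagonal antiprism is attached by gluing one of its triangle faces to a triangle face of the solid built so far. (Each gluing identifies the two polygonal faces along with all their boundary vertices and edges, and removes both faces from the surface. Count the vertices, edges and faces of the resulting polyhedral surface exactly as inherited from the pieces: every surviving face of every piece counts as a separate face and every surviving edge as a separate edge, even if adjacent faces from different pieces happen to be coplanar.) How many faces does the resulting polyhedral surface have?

A triangular prism: V=6, E=9, F=5.
Attach a cube (V=8, E=12, F=6) along a 4-gon: merge 4 vertices and 4 edges, delete both glued faces → V=10, E=17, F=9.
Attach a hendecagonal prism (V=22, E=33, F=13) along a 4-gon: merge 4 vertices and 4 edges, delete both glued faces → V=28, E=46, F=20.
Attach a decagonal antiprism (V=20, E=40, F=22) along a 3-gon: merge 3 vertices and 3 edges, delete both glued faces → V=45, E=83, F=40.
Check: V − E + F = 45 − 83 + 40 = 2.

40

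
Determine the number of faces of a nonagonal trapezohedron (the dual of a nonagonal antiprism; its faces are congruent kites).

18

The n-trapezohedron (dual of the n-antiprism) has V = 2·9 + 2 = 20, E = 4·9 = 36, F = 2·9 = 18.
Check: V − E + F = 20 − 36 + 18 = 2.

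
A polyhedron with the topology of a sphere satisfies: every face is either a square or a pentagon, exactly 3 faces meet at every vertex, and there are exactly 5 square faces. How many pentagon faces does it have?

Let x be the number of pentagons; then F = 5 + x.
Edge–face incidences: 2E = 4·5 + 5·x = 20 + 5x.
Every vertex has degree 3, so 3V = 2E.
Euler: V − E + F = 2 ⇒ (2E)/3 − E + (5 + x) = 2.
Multiply by 6: 2·(2E) − 3·(2E) + 6·(5 + x) = 12, i.e. 30 + 6x − (20 + 5x) = 12.
Collecting terms: x + 10 = 12, so x = 2.
Then 2E = 20 + 5·2 = 30, so E = 15, V = 2E/3 = 10, F = 5 + 2 = 7.

2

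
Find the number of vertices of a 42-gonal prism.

A prism on an n-gon has two n-gon bases and n rectangular sides: V = 2·42 = 84, E = 3·42 = 126, F = 42 + 2 = 44.

84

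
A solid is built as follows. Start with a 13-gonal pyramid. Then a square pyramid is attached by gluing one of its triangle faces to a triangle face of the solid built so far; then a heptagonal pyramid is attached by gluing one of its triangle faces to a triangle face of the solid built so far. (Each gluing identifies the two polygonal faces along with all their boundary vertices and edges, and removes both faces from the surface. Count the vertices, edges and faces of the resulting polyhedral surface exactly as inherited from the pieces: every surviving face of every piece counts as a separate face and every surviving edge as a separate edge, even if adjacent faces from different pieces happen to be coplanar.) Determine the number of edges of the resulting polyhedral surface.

A 13-gonal pyramid: V=14, E=26, F=14.
Attach a square pyramid (V=5, E=8, F=5) along a 3-gon: merge 3 vertices and 3 edges, delete both glued faces → V=16, E=31, F=17.
Attach a heptagonal pyramid (V=8, E=14, F=8) along a 3-gon: merge 3 vertices and 3 edges, delete both glued faces → V=21, E=42, F=23.
Check: V − E + F = 21 − 42 + 23 = 2.

42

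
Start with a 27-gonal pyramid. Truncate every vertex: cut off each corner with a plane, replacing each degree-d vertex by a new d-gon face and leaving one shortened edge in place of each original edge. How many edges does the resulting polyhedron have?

162

The base solid has V = 28, E = 54, F = 28.
Truncation replaces each original edge-end by a new vertex, so V′ = 2E = 108.
Each original edge survives, and each old vertex of degree d contributes d new edges; summing degrees gives Σd = 2E, so E′ = E + 2E = 3E = 162.
Each original face survives and each original vertex becomes one new face: F′ = F + V = 56.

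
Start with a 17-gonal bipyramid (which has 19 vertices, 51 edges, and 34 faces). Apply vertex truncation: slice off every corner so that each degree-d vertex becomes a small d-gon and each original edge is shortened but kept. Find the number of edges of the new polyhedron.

Truncation replaces each original edge-end by a new vertex, so V′ = 2E = 102.
Each original edge survives, and each old vertex of degree d contributes d new edges; summing degrees gives Σd = 2E, so E′ = E + 2E = 3E = 153.
Each original face survives and each original vertex becomes one new face: F′ = F + V = 53.

153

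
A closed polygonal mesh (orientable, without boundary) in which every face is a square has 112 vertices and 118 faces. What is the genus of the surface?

Every face is a square, so 2E = 4·118 = 472, giving E = 236.
χ = V − E + F = 112 − 236 + 118 = -6.
For a closed orientable surface χ = 2 − 2g, so g = (2 − (-6))/2 = 4.

4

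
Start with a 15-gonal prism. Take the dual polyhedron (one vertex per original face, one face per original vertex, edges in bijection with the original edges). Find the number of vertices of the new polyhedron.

17

The base solid has V = 30, E = 45, F = 17.
The dual swaps V and F and preserves E: V′ = F = 17, E′ = E = 45, F′ = V = 30.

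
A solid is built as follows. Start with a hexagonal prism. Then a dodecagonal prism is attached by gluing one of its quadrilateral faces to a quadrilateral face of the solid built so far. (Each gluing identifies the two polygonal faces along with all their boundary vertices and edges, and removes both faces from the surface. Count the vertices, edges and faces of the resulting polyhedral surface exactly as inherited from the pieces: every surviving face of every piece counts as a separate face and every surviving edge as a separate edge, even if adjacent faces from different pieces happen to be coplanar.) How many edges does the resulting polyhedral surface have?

A hexagonal prism: V=12, E=18, F=8.
Attach a dodecagonal prism (V=24, E=36, F=14) along a 4-gon: merge 4 vertices and 4 edges, delete both glued faces → V=32, E=50, F=20.
Check: V − E + F = 32 − 50 + 20 = 2.

50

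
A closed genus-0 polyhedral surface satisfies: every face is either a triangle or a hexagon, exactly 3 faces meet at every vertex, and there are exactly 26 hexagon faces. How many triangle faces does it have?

Let x be the number of triangles; then F = 26 + x.
Edge–face incidences: 2E = 6·26 + 3·x = 156 + 3x.
Every vertex has degree 3, so 3V = 2E.
Euler: V − E + F = 2 ⇒ (2E)/3 − E + (26 + x) = 2.
Multiply by 6: 2·(2E) − 3·(2E) + 6·(26 + x) = 12, i.e. 156 + 6x − (156 + 3x) = 12.
Collecting terms: 3x = 12, so x = 4.
Then 2E = 156 + 3·4 = 168, so E = 84, V = 2E/3 = 56, F = 26 + 4 = 30.

4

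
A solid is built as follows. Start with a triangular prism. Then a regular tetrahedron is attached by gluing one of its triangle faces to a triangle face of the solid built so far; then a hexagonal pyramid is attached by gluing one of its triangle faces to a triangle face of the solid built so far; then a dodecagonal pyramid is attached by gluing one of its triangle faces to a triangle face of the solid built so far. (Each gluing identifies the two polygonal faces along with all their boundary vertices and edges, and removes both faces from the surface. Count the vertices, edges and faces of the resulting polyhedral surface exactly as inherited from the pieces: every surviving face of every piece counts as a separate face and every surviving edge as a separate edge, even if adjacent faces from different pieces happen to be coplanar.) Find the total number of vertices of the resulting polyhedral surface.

21

A triangular prism: V=6, E=9, F=5.
Attach a regular tetrahedron (V=4, E=6, F=4) along a 3-gon: merge 3 vertices and 3 edges, delete both glued faces → V=7, E=12, F=7.
Attach a hexagonal pyramid (V=7, E=12, F=7) along a 3-gon: merge 3 vertices and 3 edges, delete both glued faces → V=11, E=21, F=12.
Attach a dodecagonal pyramid (V=13, E=24, F=13) along a 3-gon: merge 3 vertices and 3 edges, delete both glued faces → V=21, E=42, F=23.
Check: V − E + F = 21 − 42 + 23 = 2.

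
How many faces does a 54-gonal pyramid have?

A pyramid on an n-gon base has one n-gon and n triangles: V = 54 + 1 = 55, E = 2·54 = 108, F = 54 + 1 = 55.

55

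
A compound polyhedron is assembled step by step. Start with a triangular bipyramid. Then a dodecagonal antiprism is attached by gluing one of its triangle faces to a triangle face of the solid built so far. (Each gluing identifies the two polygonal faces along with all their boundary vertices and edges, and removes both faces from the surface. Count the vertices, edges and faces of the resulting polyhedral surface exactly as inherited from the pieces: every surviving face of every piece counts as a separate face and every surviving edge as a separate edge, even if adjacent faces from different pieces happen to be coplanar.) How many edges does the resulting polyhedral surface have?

A triangular bipyramid: V=5, E=9, F=6.
Attach a dodecagonal antiprism (V=24, E=48, F=26) along a 3-gon: merge 3 vertices and 3 edges, delete both glued faces → V=26, E=54, F=30.
Check: V − E + F = 26 − 54 + 30 = 2.

54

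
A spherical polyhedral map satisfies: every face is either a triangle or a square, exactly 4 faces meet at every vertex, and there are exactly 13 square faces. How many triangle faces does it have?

Let x be the number of triangles; then F = 13 + x.
Edge–face incidences: 2E = 4·13 + 3·x = 52 + 3x.
Every vertex has degree 4, so 4V = 2E.
Euler: V − E + F = 2 ⇒ (2E)/4 − E + (13 + x) = 2.
Multiply by 8: 2·(2E) − 4·(2E) + 8·(13 + x) = 16, i.e. 104 + 8x − 2·(52 + 3x) = 16.
Collecting terms: 2x = 16, so x = 8.
Then 2E = 52 + 3·8 = 76, so E = 38, V = 2E/4 = 19, F = 13 + 8 = 21.

8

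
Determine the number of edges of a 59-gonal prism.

A prism on an n-gon has two n-gon bases and n rectangular sides: V = 2·59 = 118, E = 3·59 = 177, F = 59 + 2 = 61.
Check: V − E + F = 118 − 177 + 61 = 2.

177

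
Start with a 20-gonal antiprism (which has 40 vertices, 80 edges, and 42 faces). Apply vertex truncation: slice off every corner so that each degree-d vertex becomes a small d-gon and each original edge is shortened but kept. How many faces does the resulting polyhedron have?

Truncation replaces each original edge-end by a new vertex, so V′ = 2E = 160.
Each original edge survives, and each old vertex of degree d contributes d new edges; summing degrees gives Σd = 2E, so E′ = E + 2E = 3E = 240.
Each original face survives and each original vertex becomes one new face: F′ = F + V = 82.

82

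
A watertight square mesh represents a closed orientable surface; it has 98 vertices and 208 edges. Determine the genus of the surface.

4

Every face is a square and each edge borders two faces, so 4F = 2·208, giving F = 104.
χ = V − E + F = 98 − 208 + 104 = -6.
For a closed orientable surface χ = 2 − 2g, so g = (2 − (-6))/2 = 4.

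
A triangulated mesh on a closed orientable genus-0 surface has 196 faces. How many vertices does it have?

χ = 2 − 2·0 = 2, and every face is a triangle so 3F = 2E.
E = 3·196/2 = 294. Then V = 2 + E − F = 2 + 294 − 196 = 100.

100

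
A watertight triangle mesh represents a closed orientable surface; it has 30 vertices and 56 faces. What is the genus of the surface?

0

Every face is a triangle, so 2E = 3·56 = 168, giving E = 84.
χ = V − E + F = 30 − 84 + 56 = 2.
For a closed orientable surface χ = 2 − 2g, so g = (2 − (2))/2 = 0.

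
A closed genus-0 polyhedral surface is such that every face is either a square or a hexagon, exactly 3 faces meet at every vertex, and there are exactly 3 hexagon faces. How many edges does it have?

Let x be the number of squares; then F = 3 + x.
Edge–face incidences: 2E = 6·3 + 4·x = 18 + 4x.
Every vertex has degree 3, so 3V = 2E.
Euler: V − E + F = 2 ⇒ (2E)/3 − E + (3 + x) = 2.
Multiply by 6: 2·(2E) − 3·(2E) + 6·(3 + x) = 12, i.e. 18 + 6x − (18 + 4x) = 12.
Collecting terms: 2x = 12, so x = 6.
Then 2E = 18 + 4·6 = 42, so E = 21, V = 2E/3 = 14, F = 3 + 6 = 9.

21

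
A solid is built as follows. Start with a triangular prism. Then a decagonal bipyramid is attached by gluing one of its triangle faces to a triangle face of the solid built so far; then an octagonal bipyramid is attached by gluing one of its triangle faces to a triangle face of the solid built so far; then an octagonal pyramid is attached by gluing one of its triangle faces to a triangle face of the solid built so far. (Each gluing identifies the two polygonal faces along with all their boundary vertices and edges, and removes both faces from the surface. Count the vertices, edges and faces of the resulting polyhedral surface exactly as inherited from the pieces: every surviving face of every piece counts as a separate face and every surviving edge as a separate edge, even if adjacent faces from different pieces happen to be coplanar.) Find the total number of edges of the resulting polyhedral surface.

A triangular prism: V=6, E=9, F=5.
Attach a decagonal bipyramid (V=12, E=30, F=20) along a 3-gon: merge 3 vertices and 3 edges, delete both glued faces → V=15, E=36, F=23.
Attach an octagonal bipyramid (V=10, E=24, F=16) along a 3-gon: merge 3 vertices and 3 edges, delete both glued faces → V=22, E=57, F=37.
Attach an octagonal pyramid (V=9, E=16, F=9) along a 3-gon: merge 3 vertices and 3 edges, delete both glued faces → V=28, E=70, F=44.
Check: V − E + F = 28 − 70 + 44 = 2.

70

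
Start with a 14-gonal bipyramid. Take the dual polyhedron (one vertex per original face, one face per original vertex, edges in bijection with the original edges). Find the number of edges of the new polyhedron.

The base solid has V = 16, E = 42, F = 28.
The dual swaps V and F and preserves E: V′ = F = 28, E′ = E = 42, F′ = V = 16.

42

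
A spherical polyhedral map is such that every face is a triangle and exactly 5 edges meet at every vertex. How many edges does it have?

Each face has 3 edges and each edge borders two faces, so 2E = 3F.
Each vertex has degree 5, so 5V = 2E and hence V = 3F/5.
Euler: V − E + F = 2 ⇒ (3F/5) − (3F/2) + F = 2.
Multiply by 10: (6 − 15 + 10)F = 20, i.e. 1F = 20.
So F = 20, E = 3·20/2 = 30, V = 3·20/5 = 12.

30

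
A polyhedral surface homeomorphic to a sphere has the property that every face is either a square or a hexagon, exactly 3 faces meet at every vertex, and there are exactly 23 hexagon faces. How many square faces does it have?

6

Let x be the number of squares; then F = 23 + x.
Edge–face incidences: 2E = 6·23 + 4·x = 138 + 4x.
Every vertex has degree 3, so 3V = 2E.
Euler: V − E + F = 2 ⇒ (2E)/3 − E + (23 + x) = 2.
Multiply by 6: 2·(2E) − 3·(2E) + 6·(23 + x) = 12, i.e. 138 + 6x − (138 + 4x) = 12.
Collecting terms: 2x = 12, so x = 6.
Then 2E = 138 + 4·6 = 162, so E = 81, V = 2E/3 = 54, F = 23 + 6 = 29.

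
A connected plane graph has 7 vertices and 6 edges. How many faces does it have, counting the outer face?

1

Euler's formula for a connected plane graph: V − E + F = 2, so F = 2 − 7 + 6 = 1.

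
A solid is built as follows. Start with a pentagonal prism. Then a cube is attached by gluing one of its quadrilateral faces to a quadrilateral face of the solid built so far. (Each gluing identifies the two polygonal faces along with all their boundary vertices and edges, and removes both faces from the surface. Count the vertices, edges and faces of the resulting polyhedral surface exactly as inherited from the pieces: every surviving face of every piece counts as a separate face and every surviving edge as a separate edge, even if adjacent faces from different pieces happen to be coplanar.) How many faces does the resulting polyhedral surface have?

A pentagonal prism: V=10, E=15, F=7.
Attach a cube (V=8, E=12, F=6) along a 4-gon: merge 4 vertices and 4 edges, delete both glued faces → V=14, E=23, F=11.
Check: V − E + F = 14 − 23 + 11 = 2.

11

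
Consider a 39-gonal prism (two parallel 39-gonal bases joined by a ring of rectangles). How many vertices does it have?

A prism on an n-gon has two n-gon bases and n rectangular sides: V = 2·39 = 78, E = 3·39 = 117, F = 39 + 2 = 41.
Check: V − E + F = 78 − 117 + 41 = 2.

78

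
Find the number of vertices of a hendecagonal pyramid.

12

A pyramid on an n-gon base has one n-gon and n triangles: V = 11 + 1 = 12, E = 2·11 = 22, F = 11 + 1 = 12.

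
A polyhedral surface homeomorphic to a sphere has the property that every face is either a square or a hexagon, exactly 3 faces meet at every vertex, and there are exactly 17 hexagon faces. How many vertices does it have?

42

Let x be the number of squares; then F = 17 + x.
Edge–face incidences: 2E = 6·17 + 4·x = 102 + 4x.
Every vertex has degree 3, so 3V = 2E.
Euler: V − E + F = 2 ⇒ (2E)/3 − E + (17 + x) = 2.
Multiply by 6: 2·(2E) − 3·(2E) + 6·(17 + x) = 12, i.e. 102 + 6x − (102 + 4x) = 12.
Collecting terms: 2x = 12, so x = 6.
Then 2E = 102 + 4·6 = 126, so E = 63, V = 2E/3 = 42, F = 17 + 6 = 23.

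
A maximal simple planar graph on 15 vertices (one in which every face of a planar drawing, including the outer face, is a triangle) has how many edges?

In a plane triangulation 3F = 2E and V − E + F = 2, so E = 3V − 6 = 3·15 − 6 = 39.

39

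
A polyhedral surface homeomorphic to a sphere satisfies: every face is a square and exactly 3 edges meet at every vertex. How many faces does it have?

6

Each face has 4 edges and each edge borders two faces, so 2E = 4F.
Each vertex has degree 3, so 3V = 2E and hence V = 4F/3.
Euler: V − E + F = 2 ⇒ (4F/3) − (4F/2) + F = 2.
Multiply by 6: (8 − 12 + 6)F = 12, i.e. 2F = 12.
So F = 6, E = 4·6/2 = 12, V = 4·6/3 = 8.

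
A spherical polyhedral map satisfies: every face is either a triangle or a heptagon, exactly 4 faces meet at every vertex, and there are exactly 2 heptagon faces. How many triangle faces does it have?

Let x be the number of triangles; then F = 2 + x.
Edge–face incidences: 2E = 7·2 + 3·x = 14 + 3x.
Every vertex has degree 4, so 4V = 2E.
Euler: V − E + F = 2 ⇒ (2E)/4 − E + (2 + x) = 2.
Multiply by 8: 2·(2E) − 4·(2E) + 8·(2 + x) = 16, i.e. 16 + 8x − 2·(14 + 3x) = 16.
Collecting terms: 2x − 12 = 16, so 2x = 28, so x = 14.
Then 2E = 14 + 3·14 = 56, so E = 28, V = 2E/4 = 14, F = 2 + 14 = 16.

14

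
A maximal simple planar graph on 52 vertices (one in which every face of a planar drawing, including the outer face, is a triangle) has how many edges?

150

In a plane triangulation 3F = 2E and V − E + F = 2, so E = 3V − 6 = 3·52 − 6 = 150.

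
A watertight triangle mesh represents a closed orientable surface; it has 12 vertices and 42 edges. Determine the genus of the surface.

2

Every face is a triangle and each edge borders two faces, so 3F = 2·42, giving F = 28.
χ = V − E + F = 12 − 42 + 28 = -2.
For a closed orientable surface χ = 2 − 2g, so g = (2 − (-2))/2 = 2.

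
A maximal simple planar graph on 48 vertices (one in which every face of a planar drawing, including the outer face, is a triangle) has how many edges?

In a plane triangulation 3F = 2E and V − E + F = 2, so E = 3V − 6 = 3·48 − 6 = 138.

138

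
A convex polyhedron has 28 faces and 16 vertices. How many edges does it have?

Here V − E + F = 2.
E = V + F − (2) = 16 + 28 − (2) = 42.

42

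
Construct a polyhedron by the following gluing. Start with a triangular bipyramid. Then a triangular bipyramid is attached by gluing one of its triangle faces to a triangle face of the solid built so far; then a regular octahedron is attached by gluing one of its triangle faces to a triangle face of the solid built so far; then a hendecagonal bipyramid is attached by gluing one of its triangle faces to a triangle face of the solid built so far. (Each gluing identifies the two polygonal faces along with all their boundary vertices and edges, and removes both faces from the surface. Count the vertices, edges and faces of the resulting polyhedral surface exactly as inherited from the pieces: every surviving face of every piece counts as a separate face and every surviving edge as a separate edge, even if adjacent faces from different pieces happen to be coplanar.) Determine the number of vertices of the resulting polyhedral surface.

20

A triangular bipyramid: V=5, E=9, F=6.
Attach a triangular bipyramid (V=5, E=9, F=6) along a 3-gon: merge 3 vertices and 3 edges, delete both glued faces → V=7, E=15, F=10.
Attach a regular octahedron (V=6, E=12, F=8) along a 3-gon: merge 3 vertices and 3 edges, delete both glued faces → V=10, E=24, F=16.
Attach a hendecagonal bipyramid (V=13, E=33, F=22) along a 3-gon: merge 3 vertices and 3 edges, delete both glued faces → V=20, E=54, F=36.
Check: V − E + F = 20 − 54 + 36 = 2.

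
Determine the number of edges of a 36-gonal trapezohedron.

The n-trapezohedron (dual of the n-antiprism) has V = 2·36 + 2 = 74, E = 4·36 = 144, F = 2·36 = 72.

144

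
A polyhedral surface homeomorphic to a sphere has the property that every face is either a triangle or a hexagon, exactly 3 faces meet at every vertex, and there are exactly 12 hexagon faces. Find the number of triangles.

4

Let x be the number of triangles; then F = 12 + x.
Edge–face incidences: 2E = 6·12 + 3·x = 72 + 3x.
Every vertex has degree 3, so 3V = 2E.
Euler: V − E + F = 2 ⇒ (2E)/3 − E + (12 + x) = 2.
Multiply by 6: 2·(2E) − 3·(2E) + 6·(12 + x) = 12, i.e. 72 + 6x − (72 + 3x) = 12.
Collecting terms: 3x = 12, so x = 4.
Then 2E = 72 + 3·4 = 84, so E = 42, V = 2E/3 = 28, F = 12 + 4 = 16.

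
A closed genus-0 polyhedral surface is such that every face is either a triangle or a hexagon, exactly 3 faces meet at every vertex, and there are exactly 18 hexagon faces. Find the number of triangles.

Let x be the number of triangles; then F = 18 + x.
Edge–face incidences: 2E = 6·18 + 3·x = 108 + 3x.
Every vertex has degree 3, so 3V = 2E.
Euler: V − E + F = 2 ⇒ (2E)/3 − E + (18 + x) = 2.
Multiply by 6: 2·(2E) − 3·(2E) + 6·(18 + x) = 12, i.e. 108 + 6x − (108 + 3x) = 12.
Collecting terms: 3x = 12, so x = 4.
Then 2E = 108 + 3·4 = 120, so E = 60, V = 2E/3 = 40, F = 18 + 4 = 22.

4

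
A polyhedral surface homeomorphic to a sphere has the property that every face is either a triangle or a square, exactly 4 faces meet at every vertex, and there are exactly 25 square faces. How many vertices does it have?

31

Let x be the number of triangles; then F = 25 + x.
Edge–face incidences: 2E = 4·25 + 3·x = 100 + 3x.
Every vertex has degree 4, so 4V = 2E.
Euler: V − E + F = 2 ⇒ (2E)/4 − E + (25 + x) = 2.
Multiply by 8: 2·(2E) − 4·(2E) + 8·(25 + x) = 16, i.e. 200 + 8x − 2·(100 + 3x) = 16.
Collecting terms: 2x = 16, so x = 8.
Then 2E = 100 + 3·8 = 124, so E = 62, V = 2E/4 = 31, F = 25 + 8 = 33.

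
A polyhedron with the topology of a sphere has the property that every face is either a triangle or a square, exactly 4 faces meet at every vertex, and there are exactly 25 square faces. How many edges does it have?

62

Let x be the number of triangles; then F = 25 + x.
Edge–face incidences: 2E = 4·25 + 3·x = 100 + 3x.
Every vertex has degree 4, so 4V = 2E.
Euler: V − E + F = 2 ⇒ (2E)/4 − E + (25 + x) = 2.
Multiply by 8: 2·(2E) − 4·(2E) + 8·(25 + x) = 16, i.e. 200 + 8x − 2·(100 + 3x) = 16.
Collecting terms: 2x = 16, so x = 8.
Then 2E = 100 + 3·8 = 124, so E = 62, V = 2E/4 = 31, F = 25 + 8 = 33.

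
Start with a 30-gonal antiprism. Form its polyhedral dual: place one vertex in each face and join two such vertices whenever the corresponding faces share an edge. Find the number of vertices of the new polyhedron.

The base solid has V = 60, E = 120, F = 62.
The dual swaps V and F and preserves E: V′ = F = 62, E′ = E = 120, F′ = V = 60.

62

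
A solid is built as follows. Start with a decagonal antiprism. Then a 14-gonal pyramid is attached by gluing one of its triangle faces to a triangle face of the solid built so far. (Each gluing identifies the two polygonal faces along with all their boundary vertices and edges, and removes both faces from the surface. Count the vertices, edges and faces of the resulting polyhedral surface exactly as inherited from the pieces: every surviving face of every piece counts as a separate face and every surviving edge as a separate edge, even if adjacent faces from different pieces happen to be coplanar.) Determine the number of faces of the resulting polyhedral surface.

A decagonal antiprism: V=20, E=40, F=22.
Attach a 14-gonal pyramid (V=15, E=28, F=15) along a 3-gon: merge 3 vertices and 3 edges, delete both glued faces → V=32, E=65, F=35.
Check: V − E + F = 32 − 65 + 35 = 2.

35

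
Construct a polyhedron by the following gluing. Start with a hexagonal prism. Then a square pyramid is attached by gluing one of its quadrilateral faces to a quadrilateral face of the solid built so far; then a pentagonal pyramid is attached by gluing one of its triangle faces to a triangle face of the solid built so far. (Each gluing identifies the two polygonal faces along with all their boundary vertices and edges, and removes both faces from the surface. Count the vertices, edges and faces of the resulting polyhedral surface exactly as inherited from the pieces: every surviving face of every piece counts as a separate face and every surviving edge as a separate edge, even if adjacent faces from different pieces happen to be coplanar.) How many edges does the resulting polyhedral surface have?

29

A hexagonal prism: V=12, E=18, F=8.
Attach a square pyramid (V=5, E=8, F=5) along a 4-gon: merge 4 vertices and 4 edges, delete both glued faces → V=13, E=22, F=11.
Attach a pentagonal pyramid (V=6, E=10, F=6) along a 3-gon: merge 3 vertices and 3 edges, delete both glued faces → V=16, E=29, F=15.
Check: V − E + F = 16 − 29 + 15 = 2.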